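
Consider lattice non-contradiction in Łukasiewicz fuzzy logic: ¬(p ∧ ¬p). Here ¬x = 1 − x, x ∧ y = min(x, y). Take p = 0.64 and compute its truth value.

0.64

¬p = 1 − 0.64 = 0.36
p ∧ ¬p = min(0.64, 0.36) = 0.36
¬(p ∧ ¬p) = 1 − 0.36 = 0.64
(The value 0.64 < 1 shows this instance is not satisfied; not a Ł∞-tautology — its value is 1 − min(a, 1−a).)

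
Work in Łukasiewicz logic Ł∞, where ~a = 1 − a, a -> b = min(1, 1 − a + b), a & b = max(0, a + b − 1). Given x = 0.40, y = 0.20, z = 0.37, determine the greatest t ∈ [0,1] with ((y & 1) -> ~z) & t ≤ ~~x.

0.40

y & 1 = max(0, 0.20 + 1.00 − 1) = max(0, 0.20) = 0.20
~z = 1 − 0.37 = 0.63
(y & 1) -> ~z = min(1, 1 − 0.20 + 0.63) = min(1, 1.43) = 1.00
So the left factor is (y & 1) -> ~z = 1.00.
~x = 1 − 0.40 = 0.60
~~x = 1 − 0.60 = 0.40
So the right-hand bound is ~~x = 0.40.
The residuum of the Łukasiewicz t-norm gives the supremum: min(1, 1 − 1.00 + 0.40).
1 − 1.00 + 0.40 = 0.40, so t = min(1, 0.40) = 0.40.
Check: 1.00 & 0.40 = max(0, 0.40) = 0.40 ≤ 0.40.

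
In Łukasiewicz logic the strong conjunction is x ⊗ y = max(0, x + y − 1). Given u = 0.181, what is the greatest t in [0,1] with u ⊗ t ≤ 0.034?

The residuum of the Łukasiewicz t-norm gives the supremum: min(1, 1 − 0.181 + 0.034).
1 − 0.181 + 0.034 = 0.853, so t = min(1, 0.853) = 0.853.
Check: 0.181 ⊗ 0.853 = max(0, 0.034) = 0.034 ≤ 0.034.

0.853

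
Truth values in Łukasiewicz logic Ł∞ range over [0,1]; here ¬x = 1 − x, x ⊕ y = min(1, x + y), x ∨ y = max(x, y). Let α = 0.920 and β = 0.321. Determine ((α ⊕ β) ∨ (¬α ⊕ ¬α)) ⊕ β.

1.000

α ⊕ β = min(1, 0.920 + 0.321) = min(1, 1.241) = 1.000
¬α = 1 − 0.920 = 0.080
¬α ⊕ ¬α = min(1, 0.080 + 0.080) = min(1, 0.160) = 0.160
(α ⊕ β) ∨ (¬α ⊕ ¬α) = max(1.000, 0.160) = 1.000
((α ⊕ β) ∨ (¬α ⊕ ¬α)) ⊕ β = min(1, 1.000 + 0.321) = min(1, 1.321) = 1.000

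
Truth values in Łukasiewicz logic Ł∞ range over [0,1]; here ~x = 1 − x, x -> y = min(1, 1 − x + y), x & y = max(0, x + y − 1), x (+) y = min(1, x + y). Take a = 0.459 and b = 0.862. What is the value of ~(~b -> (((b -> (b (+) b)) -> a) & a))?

0.138

~b = 1 − 0.862 = 0.138
b (+) b = min(1, 0.862 + 0.862) = min(1, 1.724) = 1.000
b -> (b (+) b) = min(1, 1 − 0.862 + 1.000) = min(1, 1.138) = 1.000
(b -> (b (+) b)) -> a = min(1, 1 − 1.000 + 0.459) = min(1, 0.459) = 0.459
((b -> (b (+) b)) -> a) & a = max(0, 0.459 + 0.459 − 1) = max(0, -0.082) = 0.000
~b -> (((b -> (b (+) b)) -> a) & a) = min(1, 1 − 0.138 + 0.000) = min(1, 0.862) = 0.862
~(~b -> (((b -> (b (+) b)) -> a) & a)) = 1 − 0.862 = 0.138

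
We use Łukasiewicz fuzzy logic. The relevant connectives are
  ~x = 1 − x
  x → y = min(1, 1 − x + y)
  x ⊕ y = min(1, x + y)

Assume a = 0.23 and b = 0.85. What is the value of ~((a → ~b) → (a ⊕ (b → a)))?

~b = 1 − 0.85 = 0.15
a → ~b = min(1, 1 − 0.23 + 0.15) = min(1, 0.92) = 0.92
b → a = min(1, 1 − 0.85 + 0.23) = min(1, 0.38) = 0.38
a ⊕ (b → a) = min(1, 0.23 + 0.38) = min(1, 0.61) = 0.61
(a → ~b) → (a ⊕ (b → a)) = min(1, 1 − 0.92 + 0.61) = min(1, 0.69) = 0.69
~((a → ~b) → (a ⊕ (b → a))) = 1 − 0.69 = 0.31

0.31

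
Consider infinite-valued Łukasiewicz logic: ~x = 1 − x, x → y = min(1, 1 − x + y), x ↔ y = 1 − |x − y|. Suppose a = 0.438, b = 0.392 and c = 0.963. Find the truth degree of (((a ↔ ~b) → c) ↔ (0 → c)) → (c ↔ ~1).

0.037

~b = 1 − 0.392 = 0.608
a ↔ ~b = 1 − |0.438 − 0.608| = 1 − 0.170 = 0.830
(a ↔ ~b) → c = min(1, 1 − 0.830 + 0.963) = min(1, 1.133) = 1.000
0 → c = min(1, 1 − 0.000 + 0.963) = min(1, 1.963) = 1.000
((a ↔ ~b) → c) ↔ (0 → c) = 1 − |1.000 − 1.000| = 1 − 0.000 = 1.000
~1 = 1 − 1.000 = 0.000
c ↔ ~1 = 1 − |0.963 − 0.000| = 1 − 0.963 = 0.037
(((a ↔ ~b) → c) ↔ (0 → c)) → (c ↔ ~1) = min(1, 1 − 1.000 + 0.037) = min(1, 0.037) = 0.037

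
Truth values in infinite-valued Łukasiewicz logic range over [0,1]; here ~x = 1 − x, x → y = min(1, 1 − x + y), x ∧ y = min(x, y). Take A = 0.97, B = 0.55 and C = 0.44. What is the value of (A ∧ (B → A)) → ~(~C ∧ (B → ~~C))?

B → A = min(1, 1 − 0.55 + 0.97) = min(1, 1.42) = 1.00
A ∧ (B → A) = min(0.97, 1.00) = 0.97
~C = 1 − 0.44 = 0.56
~~C = 1 − 0.56 = 0.44
B → ~~C = min(1, 1 − 0.55 + 0.44) = min(1, 0.89) = 0.89
~C ∧ (B → ~~C) = min(0.56, 0.89) = 0.56
~(~C ∧ (B → ~~C)) = 1 − 0.56 = 0.44
(A ∧ (B → A)) → ~(~C ∧ (B → ~~C)) = min(1, 1 − 0.97 + 0.44) = min(1, 0.47) = 0.47

0.47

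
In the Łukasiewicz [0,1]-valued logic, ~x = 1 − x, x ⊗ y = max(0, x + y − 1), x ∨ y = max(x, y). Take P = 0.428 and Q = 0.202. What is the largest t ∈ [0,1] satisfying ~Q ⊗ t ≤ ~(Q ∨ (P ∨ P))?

0.774

~Q = 1 − 0.202 = 0.798
So the left factor is ~Q = 0.798.
P ∨ P = max(0.428, 0.428) = 0.428
Q ∨ (P ∨ P) = max(0.202, 0.428) = 0.428
~(Q ∨ (P ∨ P)) = 1 − 0.428 = 0.572
So the right-hand bound is ~(Q ∨ (P ∨ P)) = 0.572.
The residuum of the Łukasiewicz t-norm gives the supremum: min(1, 1 − 0.798 + 0.572).
1 − 0.798 + 0.572 = 0.774, so t = min(1, 0.774) = 0.774.
Check: 0.798 ⊗ 0.774 = max(0, 0.572) = 0.572 ≤ 0.572.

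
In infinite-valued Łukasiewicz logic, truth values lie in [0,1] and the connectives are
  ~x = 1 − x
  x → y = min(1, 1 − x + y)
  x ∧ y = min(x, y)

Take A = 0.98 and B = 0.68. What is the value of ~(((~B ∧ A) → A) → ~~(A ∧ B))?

~B = 1 − 0.68 = 0.32
~B ∧ A = min(0.32, 0.98) = 0.32
(~B ∧ A) → A = min(1, 1 − 0.32 + 0.98) = min(1, 1.66) = 1.00
A ∧ B = min(0.98, 0.68) = 0.68
~(A ∧ B) = 1 − 0.68 = 0.32
~~(A ∧ B) = 1 − 0.32 = 0.68
((~B ∧ A) → A) → ~~(A ∧ B) = min(1, 1 − 1.00 + 0.68) = min(1, 0.68) = 0.68
~(((~B ∧ A) → A) → ~~(A ∧ B)) = 1 − 0.68 = 0.32

0.32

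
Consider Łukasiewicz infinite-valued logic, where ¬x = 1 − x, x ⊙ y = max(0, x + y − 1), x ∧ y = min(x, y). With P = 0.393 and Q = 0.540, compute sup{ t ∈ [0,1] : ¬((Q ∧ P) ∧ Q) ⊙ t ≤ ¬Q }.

0.853

Q ∧ P = min(0.540, 0.393) = 0.393
(Q ∧ P) ∧ Q = min(0.393, 0.540) = 0.393
¬((Q ∧ P) ∧ Q) = 1 − 0.393 = 0.607
So the left factor is ¬((Q ∧ P) ∧ Q) = 0.607.
¬Q = 1 − 0.540 = 0.460
So the right-hand bound is ¬Q = 0.460.
The residuum of the Łukasiewicz t-norm gives the supremum: min(1, 1 − 0.607 + 0.460).
1 − 0.607 + 0.460 = 0.853, so t = min(1, 0.853) = 0.853.
Check: 0.607 ⊙ 0.853 = max(0, 0.460) = 0.460 ≤ 0.460.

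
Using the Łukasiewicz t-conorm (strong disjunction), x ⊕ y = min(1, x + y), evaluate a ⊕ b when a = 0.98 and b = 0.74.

a ⊕ b = min(1, 0.98 + 0.74) = min(1, 1.72) = 1.00
For comparison, the Gödel t-conorm max(x, y) would give 0.98.

1.00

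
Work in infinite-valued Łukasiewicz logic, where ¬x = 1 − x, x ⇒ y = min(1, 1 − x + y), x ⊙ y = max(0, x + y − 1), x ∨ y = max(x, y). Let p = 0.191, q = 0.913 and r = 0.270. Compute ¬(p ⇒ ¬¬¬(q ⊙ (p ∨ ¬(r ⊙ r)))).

0.104

r ⊙ r = max(0, 0.270 + 0.270 − 1) = max(0, -0.460) = 0.000
¬(r ⊙ r) = 1 − 0.000 = 1.000
p ∨ ¬(r ⊙ r) = max(0.191, 1.000) = 1.000
q ⊙ (p ∨ ¬(r ⊙ r)) = max(0, 0.913 + 1.000 − 1) = max(0, 0.913) = 0.913
¬(q ⊙ (p ∨ ¬(r ⊙ r))) = 1 − 0.913 = 0.087
¬¬(q ⊙ (p ∨ ¬(r ⊙ r))) = 1 − 0.087 = 0.913
¬¬¬(q ⊙ (p ∨ ¬(r ⊙ r))) = 1 − 0.913 = 0.087
p ⇒ ¬¬¬(q ⊙ (p ∨ ¬(r ⊙ r))) = min(1, 1 − 0.191 + 0.087) = min(1, 0.896) = 0.896
¬(p ⇒ ¬¬¬(q ⊙ (p ∨ ¬(r ⊙ r)))) = 1 − 0.896 = 0.104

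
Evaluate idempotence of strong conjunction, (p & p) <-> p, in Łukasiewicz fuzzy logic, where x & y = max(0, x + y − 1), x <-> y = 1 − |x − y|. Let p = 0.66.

0.66

p & p = max(0, 0.66 + 0.66 − 1) = max(0, 0.32) = 0.32
(p & p) <-> p = 1 − |0.32 − 0.66| = 1 − 0.34 = 0.66
(The value 0.66 < 1 shows this instance is not satisfied; fails in Ł∞ since a ⊗ a = max(0, 2a−1) ≠ a in general.)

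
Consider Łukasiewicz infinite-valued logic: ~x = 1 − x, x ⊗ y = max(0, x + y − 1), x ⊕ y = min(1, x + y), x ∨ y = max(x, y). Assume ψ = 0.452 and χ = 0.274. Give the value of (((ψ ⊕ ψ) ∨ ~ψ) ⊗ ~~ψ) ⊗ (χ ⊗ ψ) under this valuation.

ψ ⊕ ψ = min(1, 0.452 + 0.452) = min(1, 0.904) = 0.904
~ψ = 1 − 0.452 = 0.548
(ψ ⊕ ψ) ∨ ~ψ = max(0.904, 0.548) = 0.904
~~ψ = 1 − 0.548 = 0.452
((ψ ⊕ ψ) ∨ ~ψ) ⊗ ~~ψ = max(0, 0.904 + 0.452 − 1) = max(0, 0.356) = 0.356
χ ⊗ ψ = max(0, 0.274 + 0.452 − 1) = max(0, -0.274) = 0.000
(((ψ ⊕ ψ) ∨ ~ψ) ⊗ ~~ψ) ⊗ (χ ⊗ ψ) = max(0, 0.356 + 0.000 − 1) = max(0, -0.644) = 0.000

0.000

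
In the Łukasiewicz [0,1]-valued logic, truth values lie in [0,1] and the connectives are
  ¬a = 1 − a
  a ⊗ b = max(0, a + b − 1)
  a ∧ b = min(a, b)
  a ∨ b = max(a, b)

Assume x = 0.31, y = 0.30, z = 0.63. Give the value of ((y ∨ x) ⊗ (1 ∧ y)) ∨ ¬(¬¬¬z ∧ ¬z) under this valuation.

0.63

y ∨ x = max(0.30, 0.31) = 0.31
1 ∧ y = min(1.00, 0.30) = 0.30
(y ∨ x) ⊗ (1 ∧ y) = max(0, 0.31 + 0.30 − 1) = max(0, -0.39) = 0.00
¬z = 1 − 0.63 = 0.37
¬¬z = 1 − 0.37 = 0.63
¬¬¬z = 1 − 0.63 = 0.37
¬¬¬z ∧ ¬z = min(0.37, 0.37) = 0.37
¬(¬¬¬z ∧ ¬z) = 1 − 0.37 = 0.63
((y ∨ x) ⊗ (1 ∧ y)) ∨ ¬(¬¬¬z ∧ ¬z) = max(0.00, 0.63) = 0.63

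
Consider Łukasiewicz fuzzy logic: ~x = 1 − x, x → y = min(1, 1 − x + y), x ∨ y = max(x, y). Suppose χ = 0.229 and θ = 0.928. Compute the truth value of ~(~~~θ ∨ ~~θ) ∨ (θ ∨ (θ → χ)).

0.928

~θ = 1 − 0.928 = 0.072
~~θ = 1 − 0.072 = 0.928
~~~θ = 1 − 0.928 = 0.072
~~~θ ∨ ~~θ = max(0.072, 0.928) = 0.928
~(~~~θ ∨ ~~θ) = 1 − 0.928 = 0.072
θ → χ = min(1, 1 − 0.928 + 0.229) = min(1, 0.301) = 0.301
θ ∨ (θ → χ) = max(0.928, 0.301) = 0.928
~(~~~θ ∨ ~~θ) ∨ (θ ∨ (θ → χ)) = max(0.072, 0.928) = 0.928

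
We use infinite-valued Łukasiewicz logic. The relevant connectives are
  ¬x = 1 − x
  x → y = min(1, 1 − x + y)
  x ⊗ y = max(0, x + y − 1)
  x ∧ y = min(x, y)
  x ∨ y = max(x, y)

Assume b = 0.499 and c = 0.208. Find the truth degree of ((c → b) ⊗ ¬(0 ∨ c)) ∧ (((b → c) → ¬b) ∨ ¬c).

0.792

c → b = min(1, 1 − 0.208 + 0.499) = min(1, 1.291) = 1.000
0 ∨ c = max(0.000, 0.208) = 0.208
¬(0 ∨ c) = 1 − 0.208 = 0.792
(c → b) ⊗ ¬(0 ∨ c) = max(0, 1.000 + 0.792 − 1) = max(0, 0.792) = 0.792
b → c = min(1, 1 − 0.499 + 0.208) = min(1, 0.709) = 0.709
¬b = 1 − 0.499 = 0.501
(b → c) → ¬b = min(1, 1 − 0.709 + 0.501) = min(1, 0.792) = 0.792
¬c = 1 − 0.208 = 0.792
((b → c) → ¬b) ∨ ¬c = max(0.792, 0.792) = 0.792
((c → b) ⊗ ¬(0 ∨ c)) ∧ (((b → c) → ¬b) ∨ ¬c) = min(0.792, 0.792) = 0.792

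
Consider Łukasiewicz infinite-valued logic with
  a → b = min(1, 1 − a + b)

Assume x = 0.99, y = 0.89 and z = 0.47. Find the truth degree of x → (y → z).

0.59

y → z = min(1, 1 − 0.89 + 0.47) = min(1, 0.58) = 0.58
x → (y → z) = min(1, 1 − 0.99 + 0.58) = min(1, 0.59) = 0.59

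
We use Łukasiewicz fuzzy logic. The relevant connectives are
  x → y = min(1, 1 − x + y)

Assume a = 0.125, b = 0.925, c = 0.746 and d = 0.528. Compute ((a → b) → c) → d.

0.782

a → b = min(1, 1 − 0.125 + 0.925) = min(1, 1.800) = 1.000
(a → b) → c = min(1, 1 − 1.000 + 0.746) = min(1, 0.746) = 0.746
((a → b) → c) → d = min(1, 1 − 0.746 + 0.528) = min(1, 0.782) = 0.782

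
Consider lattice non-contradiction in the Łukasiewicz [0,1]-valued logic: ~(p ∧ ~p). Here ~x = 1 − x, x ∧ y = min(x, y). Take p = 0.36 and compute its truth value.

0.64

~p = 1 − 0.36 = 0.64
p ∧ ~p = min(0.36, 0.64) = 0.36
~(p ∧ ~p) = 1 − 0.36 = 0.64
(The value 0.64 < 1 shows this instance is not satisfied; not a Ł∞-tautology — its value is 1 − min(a, 1−a).)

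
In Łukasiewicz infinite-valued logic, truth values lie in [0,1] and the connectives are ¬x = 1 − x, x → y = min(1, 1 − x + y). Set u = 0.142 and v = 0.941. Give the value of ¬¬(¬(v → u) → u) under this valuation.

v → u = min(1, 1 − 0.941 + 0.142) = min(1, 0.201) = 0.201
¬(v → u) = 1 − 0.201 = 0.799
¬(v → u) → u = min(1, 1 − 0.799 + 0.142) = min(1, 0.343) = 0.343
¬(¬(v → u) → u) = 1 − 0.343 = 0.657
¬¬(¬(v → u) → u) = 1 − 0.657 = 0.343

0.343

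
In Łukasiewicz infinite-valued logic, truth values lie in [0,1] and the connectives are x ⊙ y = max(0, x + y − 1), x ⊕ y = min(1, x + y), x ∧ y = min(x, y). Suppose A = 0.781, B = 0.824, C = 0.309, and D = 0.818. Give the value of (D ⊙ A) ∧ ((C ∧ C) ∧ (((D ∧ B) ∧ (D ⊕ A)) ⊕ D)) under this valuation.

D ⊙ A = max(0, 0.818 + 0.781 − 1) = max(0, 0.599) = 0.599
C ∧ C = min(0.309, 0.309) = 0.309
D ∧ B = min(0.818, 0.824) = 0.818
D ⊕ A = min(1, 0.818 + 0.781) = min(1, 1.599) = 1.000
(D ∧ B) ∧ (D ⊕ A) = min(0.818, 1.000) = 0.818
((D ∧ B) ∧ (D ⊕ A)) ⊕ D = min(1, 0.818 + 0.818) = min(1, 1.636) = 1.000
(C ∧ C) ∧ (((D ∧ B) ∧ (D ⊕ A)) ⊕ D) = min(0.309, 1.000) = 0.309
(D ⊙ A) ∧ ((C ∧ C) ∧ (((D ∧ B) ∧ (D ⊕ A)) ⊕ D)) = min(0.599, 0.309) = 0.309

0.309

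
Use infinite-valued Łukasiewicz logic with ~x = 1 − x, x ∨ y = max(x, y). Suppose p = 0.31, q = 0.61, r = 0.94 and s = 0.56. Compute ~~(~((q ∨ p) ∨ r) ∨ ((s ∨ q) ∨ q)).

q ∨ p = max(0.61, 0.31) = 0.61
(q ∨ p) ∨ r = max(0.61, 0.94) = 0.94
~((q ∨ p) ∨ r) = 1 − 0.94 = 0.06
s ∨ q = max(0.56, 0.61) = 0.61
(s ∨ q) ∨ q = max(0.61, 0.61) = 0.61
~((q ∨ p) ∨ r) ∨ ((s ∨ q) ∨ q) = max(0.06, 0.61) = 0.61
~(~((q ∨ p) ∨ r) ∨ ((s ∨ q) ∨ q)) = 1 − 0.61 = 0.39
~~(~((q ∨ p) ∨ r) ∨ ((s ∨ q) ∨ q)) = 1 − 0.39 = 0.61

0.61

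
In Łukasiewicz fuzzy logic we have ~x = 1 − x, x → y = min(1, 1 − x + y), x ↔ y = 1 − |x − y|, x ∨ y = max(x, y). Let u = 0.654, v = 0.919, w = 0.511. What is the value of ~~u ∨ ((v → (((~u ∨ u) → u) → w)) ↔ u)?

0.938

~u = 1 − 0.654 = 0.346
~~u = 1 − 0.346 = 0.654
~u ∨ u = max(0.346, 0.654) = 0.654
(~u ∨ u) → u = min(1, 1 − 0.654 + 0.654) = min(1, 1.000) = 1.000
((~u ∨ u) → u) → w = min(1, 1 − 1.000 + 0.511) = min(1, 0.511) = 0.511
v → (((~u ∨ u) → u) → w) = min(1, 1 − 0.919 + 0.511) = min(1, 0.592) = 0.592
(v → (((~u ∨ u) → u) → w)) ↔ u = 1 − |0.592 − 0.654| = 1 − 0.062 = 0.938
~~u ∨ ((v → (((~u ∨ u) → u) → w)) ↔ u) = max(0.654, 0.938) = 0.938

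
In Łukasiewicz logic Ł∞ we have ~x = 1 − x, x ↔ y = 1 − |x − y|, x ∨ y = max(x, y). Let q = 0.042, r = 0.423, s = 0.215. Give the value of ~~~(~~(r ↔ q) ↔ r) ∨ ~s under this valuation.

0.785

r ↔ q = 1 − |0.423 − 0.042| = 1 − 0.381 = 0.619
~(r ↔ q) = 1 − 0.619 = 0.381
~~(r ↔ q) = 1 − 0.381 = 0.619
~~(r ↔ q) ↔ r = 1 − |0.619 − 0.423| = 1 − 0.196 = 0.804
~(~~(r ↔ q) ↔ r) = 1 − 0.804 = 0.196
~~(~~(r ↔ q) ↔ r) = 1 − 0.196 = 0.804
~~~(~~(r ↔ q) ↔ r) = 1 − 0.804 = 0.196
~s = 1 − 0.215 = 0.785
~~~(~~(r ↔ q) ↔ r) ∨ ~s = max(0.196, 0.785) = 0.785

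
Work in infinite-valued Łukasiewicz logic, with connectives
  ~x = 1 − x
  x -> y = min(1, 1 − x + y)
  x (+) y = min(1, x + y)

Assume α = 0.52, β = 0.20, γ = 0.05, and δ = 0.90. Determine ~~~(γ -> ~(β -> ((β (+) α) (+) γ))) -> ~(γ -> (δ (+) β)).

β (+) α = min(1, 0.20 + 0.52) = min(1, 0.72) = 0.72
(β (+) α) (+) γ = min(1, 0.72 + 0.05) = min(1, 0.77) = 0.77
β -> ((β (+) α) (+) γ) = min(1, 1 − 0.20 + 0.77) = min(1, 1.57) = 1.00
~(β -> ((β (+) α) (+) γ)) = 1 − 1.00 = 0.00
γ -> ~(β -> ((β (+) α) (+) γ)) = min(1, 1 − 0.05 + 0.00) = min(1, 0.95) = 0.95
~(γ -> ~(β -> ((β (+) α) (+) γ))) = 1 − 0.95 = 0.05
~~(γ -> ~(β -> ((β (+) α) (+) γ))) = 1 − 0.05 = 0.95
~~~(γ -> ~(β -> ((β (+) α) (+) γ))) = 1 − 0.95 = 0.05
δ (+) β = min(1, 0.90 + 0.20) = min(1, 1.10) = 1.00
γ -> (δ (+) β) = min(1, 1 − 0.05 + 1.00) = min(1, 1.95) = 1.00
~(γ -> (δ (+) β)) = 1 − 1.00 = 0.00
~~~(γ -> ~(β -> ((β (+) α) (+) γ))) -> ~(γ -> (δ (+) β)) = min(1, 1 − 0.05 + 0.00) = min(1, 0.95) = 0.95

0.95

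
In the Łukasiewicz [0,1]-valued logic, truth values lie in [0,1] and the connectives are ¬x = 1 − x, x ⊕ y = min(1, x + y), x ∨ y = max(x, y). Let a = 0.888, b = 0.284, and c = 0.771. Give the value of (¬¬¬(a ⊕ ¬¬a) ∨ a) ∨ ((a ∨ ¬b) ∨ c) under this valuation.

0.888

¬a = 1 − 0.888 = 0.112
¬¬a = 1 − 0.112 = 0.888
a ⊕ ¬¬a = min(1, 0.888 + 0.888) = min(1, 1.776) = 1.000
¬(a ⊕ ¬¬a) = 1 − 1.000 = 0.000
¬¬(a ⊕ ¬¬a) = 1 − 0.000 = 1.000
¬¬¬(a ⊕ ¬¬a) = 1 − 1.000 = 0.000
¬¬¬(a ⊕ ¬¬a) ∨ a = max(0.000, 0.888) = 0.888
¬b = 1 − 0.284 = 0.716
a ∨ ¬b = max(0.888, 0.716) = 0.888
(a ∨ ¬b) ∨ c = max(0.888, 0.771) = 0.888
(¬¬¬(a ⊕ ¬¬a) ∨ a) ∨ ((a ∨ ¬b) ∨ c) = max(0.888, 0.888) = 0.888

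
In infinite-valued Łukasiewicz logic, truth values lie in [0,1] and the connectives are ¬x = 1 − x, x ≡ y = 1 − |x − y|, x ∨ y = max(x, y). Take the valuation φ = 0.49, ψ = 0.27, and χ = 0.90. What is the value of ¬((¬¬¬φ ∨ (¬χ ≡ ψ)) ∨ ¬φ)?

¬φ = 1 − 0.49 = 0.51
¬¬φ = 1 − 0.51 = 0.49
¬¬¬φ = 1 − 0.49 = 0.51
¬χ = 1 − 0.90 = 0.10
¬χ ≡ ψ = 1 − |0.10 − 0.27| = 1 − 0.17 = 0.83
¬¬¬φ ∨ (¬χ ≡ ψ) = max(0.51, 0.83) = 0.83
(¬¬¬φ ∨ (¬χ ≡ ψ)) ∨ ¬φ = max(0.83, 0.51) = 0.83
¬((¬¬¬φ ∨ (¬χ ≡ ψ)) ∨ ¬φ) = 1 − 0.83 = 0.17

0.17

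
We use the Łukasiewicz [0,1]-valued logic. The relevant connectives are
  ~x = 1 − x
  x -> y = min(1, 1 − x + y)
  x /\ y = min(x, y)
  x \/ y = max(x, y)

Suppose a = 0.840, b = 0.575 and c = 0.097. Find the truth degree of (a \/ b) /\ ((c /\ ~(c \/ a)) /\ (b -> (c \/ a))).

a \/ b = max(0.840, 0.575) = 0.840
c \/ a = max(0.097, 0.840) = 0.840
~(c \/ a) = 1 − 0.840 = 0.160
c /\ ~(c \/ a) = min(0.097, 0.160) = 0.097
b -> (c \/ a) = min(1, 1 − 0.575 + 0.840) = min(1, 1.265) = 1.000
(c /\ ~(c \/ a)) /\ (b -> (c \/ a)) = min(0.097, 1.000) = 0.097
(a \/ b) /\ ((c /\ ~(c \/ a)) /\ (b -> (c \/ a))) = min(0.840, 0.097) = 0.097

0.097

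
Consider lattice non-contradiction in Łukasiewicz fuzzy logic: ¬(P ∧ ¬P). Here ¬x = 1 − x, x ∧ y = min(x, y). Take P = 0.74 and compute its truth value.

0.74

¬P = 1 − 0.74 = 0.26
P ∧ ¬P = min(0.74, 0.26) = 0.26
¬(P ∧ ¬P) = 1 − 0.26 = 0.74
(The value 0.74 < 1 shows this instance is not satisfied; not a Ł∞-tautology — its value is 1 − min(a, 1−a).)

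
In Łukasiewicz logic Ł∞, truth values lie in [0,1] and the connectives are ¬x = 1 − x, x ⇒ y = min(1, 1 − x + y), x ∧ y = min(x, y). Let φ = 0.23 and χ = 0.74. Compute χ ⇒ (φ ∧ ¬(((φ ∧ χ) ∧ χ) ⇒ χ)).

φ ∧ χ = min(0.23, 0.74) = 0.23
(φ ∧ χ) ∧ χ = min(0.23, 0.74) = 0.23
((φ ∧ χ) ∧ χ) ⇒ χ = min(1, 1 − 0.23 + 0.74) = min(1, 1.51) = 1.00
¬(((φ ∧ χ) ∧ χ) ⇒ χ) = 1 − 1.00 = 0.00
φ ∧ ¬(((φ ∧ χ) ∧ χ) ⇒ χ) = min(0.23, 0.00) = 0.00
χ ⇒ (φ ∧ ¬(((φ ∧ χ) ∧ χ) ⇒ χ)) = min(1, 1 − 0.74 + 0.00) = min(1, 0.26) = 0.26

0.26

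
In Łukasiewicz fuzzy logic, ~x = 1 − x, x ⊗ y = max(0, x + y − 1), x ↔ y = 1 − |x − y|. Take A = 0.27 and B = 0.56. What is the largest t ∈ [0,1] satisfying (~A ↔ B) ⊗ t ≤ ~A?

~A = 1 − 0.27 = 0.73
~A ↔ B = 1 − |0.73 − 0.56| = 1 − 0.17 = 0.83
So the left factor is ~A ↔ B = 0.83.
So the right-hand bound is ~A = 0.73.
The residuum of the Łukasiewicz t-norm gives the supremum: min(1, 1 − 0.83 + 0.73).
1 − 0.83 + 0.73 = 0.90, so t = min(1, 0.90) = 0.90.
Check: 0.83 ⊗ 0.90 = max(0, 0.73) = 0.73 ≤ 0.73.

0.90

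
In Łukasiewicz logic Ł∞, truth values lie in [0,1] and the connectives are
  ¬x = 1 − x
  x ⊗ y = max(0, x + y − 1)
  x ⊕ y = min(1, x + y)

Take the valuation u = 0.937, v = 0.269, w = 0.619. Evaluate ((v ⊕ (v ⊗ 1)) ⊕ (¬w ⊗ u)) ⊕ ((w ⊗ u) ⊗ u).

1.000

v ⊗ 1 = max(0, 0.269 + 1.000 − 1) = max(0, 0.269) = 0.269
v ⊕ (v ⊗ 1) = min(1, 0.269 + 0.269) = min(1, 0.538) = 0.538
¬w = 1 − 0.619 = 0.381
¬w ⊗ u = max(0, 0.381 + 0.937 − 1) = max(0, 0.318) = 0.318
(v ⊕ (v ⊗ 1)) ⊕ (¬w ⊗ u) = min(1, 0.538 + 0.318) = min(1, 0.856) = 0.856
w ⊗ u = max(0, 0.619 + 0.937 − 1) = max(0, 0.556) = 0.556
(w ⊗ u) ⊗ u = max(0, 0.556 + 0.937 − 1) = max(0, 0.493) = 0.493
((v ⊕ (v ⊗ 1)) ⊕ (¬w ⊗ u)) ⊕ ((w ⊗ u) ⊗ u) = min(1, 0.856 + 0.493) = min(1, 1.349) = 1.000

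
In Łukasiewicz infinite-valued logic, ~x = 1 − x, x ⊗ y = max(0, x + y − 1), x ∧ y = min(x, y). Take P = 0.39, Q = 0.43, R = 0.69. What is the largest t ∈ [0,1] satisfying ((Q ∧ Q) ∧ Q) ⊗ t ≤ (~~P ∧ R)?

0.96

Q ∧ Q = min(0.43, 0.43) = 0.43
(Q ∧ Q) ∧ Q = min(0.43, 0.43) = 0.43
So the left factor is (Q ∧ Q) ∧ Q = 0.43.
~P = 1 − 0.39 = 0.61
~~P = 1 − 0.61 = 0.39
~~P ∧ R = min(0.39, 0.69) = 0.39
So the right-hand bound is ~~P ∧ R = 0.39.
The residuum of the Łukasiewicz t-norm gives the supremum: min(1, 1 − 0.43 + 0.39).
1 − 0.43 + 0.39 = 0.96, so t = min(1, 0.96) = 0.96.
Check: 0.43 ⊗ 0.96 = max(0, 0.39) = 0.39 ≤ 0.39.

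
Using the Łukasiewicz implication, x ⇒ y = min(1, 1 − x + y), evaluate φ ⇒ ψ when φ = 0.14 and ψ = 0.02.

0.88

φ ⇒ ψ = min(1, 1 − 0.14 + 0.02) = min(1, 0.88) = 0.88
For comparison, the Gödel implication (1 if x ≤ y else y) would give 0.02.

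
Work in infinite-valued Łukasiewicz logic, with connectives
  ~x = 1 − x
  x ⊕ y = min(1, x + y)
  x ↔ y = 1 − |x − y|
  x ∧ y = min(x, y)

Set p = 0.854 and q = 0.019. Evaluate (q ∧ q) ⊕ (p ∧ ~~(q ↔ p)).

0.184

q ∧ q = min(0.019, 0.019) = 0.019
q ↔ p = 1 − |0.019 − 0.854| = 1 − 0.835 = 0.165
~(q ↔ p) = 1 − 0.165 = 0.835
~~(q ↔ p) = 1 − 0.835 = 0.165
p ∧ ~~(q ↔ p) = min(0.854, 0.165) = 0.165
(q ∧ q) ⊕ (p ∧ ~~(q ↔ p)) = min(1, 0.019 + 0.165) = min(1, 0.184) = 0.184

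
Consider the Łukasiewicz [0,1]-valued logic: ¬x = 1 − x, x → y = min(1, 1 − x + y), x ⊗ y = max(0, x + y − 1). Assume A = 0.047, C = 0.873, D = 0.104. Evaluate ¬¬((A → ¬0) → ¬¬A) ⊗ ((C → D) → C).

¬0 = 1 − 0.000 = 1.000
A → ¬0 = min(1, 1 − 0.047 + 1.000) = min(1, 1.953) = 1.000
¬A = 1 − 0.047 = 0.953
¬¬A = 1 − 0.953 = 0.047
(A → ¬0) → ¬¬A = min(1, 1 − 1.000 + 0.047) = min(1, 0.047) = 0.047
¬((A → ¬0) → ¬¬A) = 1 − 0.047 = 0.953
¬¬((A → ¬0) → ¬¬A) = 1 − 0.953 = 0.047
C → D = min(1, 1 − 0.873 + 0.104) = min(1, 0.231) = 0.231
(C → D) → C = min(1, 1 − 0.231 + 0.873) = min(1, 1.642) = 1.000
¬¬((A → ¬0) → ¬¬A) ⊗ ((C → D) → C) = max(0, 0.047 + 1.000 − 1) = max(0, 0.047) = 0.047

0.047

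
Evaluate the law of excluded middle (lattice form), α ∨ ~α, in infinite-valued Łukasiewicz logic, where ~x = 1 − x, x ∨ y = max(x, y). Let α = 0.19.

~α = 1 − 0.19 = 0.81
α ∨ ~α = max(0.19, 0.81) = 0.81
(The value 0.81 < 1 shows this instance is not satisfied; not a Ł∞-tautology — its value is max(a, 1−a).)

0.81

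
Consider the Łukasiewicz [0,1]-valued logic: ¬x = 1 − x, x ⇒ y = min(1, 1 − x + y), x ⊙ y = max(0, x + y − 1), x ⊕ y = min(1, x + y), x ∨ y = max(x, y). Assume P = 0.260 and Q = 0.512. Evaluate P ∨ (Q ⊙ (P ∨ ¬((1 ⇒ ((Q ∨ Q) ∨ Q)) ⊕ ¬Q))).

Q ∨ Q = max(0.512, 0.512) = 0.512
(Q ∨ Q) ∨ Q = max(0.512, 0.512) = 0.512
1 ⇒ ((Q ∨ Q) ∨ Q) = min(1, 1 − 1.000 + 0.512) = min(1, 0.512) = 0.512
¬Q = 1 − 0.512 = 0.488
(1 ⇒ ((Q ∨ Q) ∨ Q)) ⊕ ¬Q = min(1, 0.512 + 0.488) = min(1, 1.000) = 1.000
¬((1 ⇒ ((Q ∨ Q) ∨ Q)) ⊕ ¬Q) = 1 − 1.000 = 0.000
P ∨ ¬((1 ⇒ ((Q ∨ Q) ∨ Q)) ⊕ ¬Q) = max(0.260, 0.000) = 0.260
Q ⊙ (P ∨ ¬((1 ⇒ ((Q ∨ Q) ∨ Q)) ⊕ ¬Q)) = max(0, 0.512 + 0.260 − 1) = max(0, -0.228) = 0.000
P ∨ (Q ⊙ (P ∨ ¬((1 ⇒ ((Q ∨ Q) ∨ Q)) ⊕ ¬Q))) = max(0.260, 0.000) = 0.260

0.260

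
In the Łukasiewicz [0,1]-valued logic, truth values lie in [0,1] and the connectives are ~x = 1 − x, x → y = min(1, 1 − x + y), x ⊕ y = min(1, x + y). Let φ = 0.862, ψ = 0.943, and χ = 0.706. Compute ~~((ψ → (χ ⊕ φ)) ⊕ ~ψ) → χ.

0.706

χ ⊕ φ = min(1, 0.706 + 0.862) = min(1, 1.568) = 1.000
ψ → (χ ⊕ φ) = min(1, 1 − 0.943 + 1.000) = min(1, 1.057) = 1.000
~ψ = 1 − 0.943 = 0.057
(ψ → (χ ⊕ φ)) ⊕ ~ψ = min(1, 1.000 + 0.057) = min(1, 1.057) = 1.000
~((ψ → (χ ⊕ φ)) ⊕ ~ψ) = 1 − 1.000 = 0.000
~~((ψ → (χ ⊕ φ)) ⊕ ~ψ) = 1 − 0.000 = 1.000
~~((ψ → (χ ⊕ φ)) ⊕ ~ψ) → χ = min(1, 1 − 1.000 + 0.706) = min(1, 0.706) = 0.706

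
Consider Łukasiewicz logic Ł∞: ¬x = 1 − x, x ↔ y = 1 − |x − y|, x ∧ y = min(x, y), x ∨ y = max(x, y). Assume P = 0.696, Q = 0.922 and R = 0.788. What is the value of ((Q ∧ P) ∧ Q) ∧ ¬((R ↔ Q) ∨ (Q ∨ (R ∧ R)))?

0.078

Q ∧ P = min(0.922, 0.696) = 0.696
(Q ∧ P) ∧ Q = min(0.696, 0.922) = 0.696
R ↔ Q = 1 − |0.788 − 0.922| = 1 − 0.134 = 0.866
R ∧ R = min(0.788, 0.788) = 0.788
Q ∨ (R ∧ R) = max(0.922, 0.788) = 0.922
(R ↔ Q) ∨ (Q ∨ (R ∧ R)) = max(0.866, 0.922) = 0.922
¬((R ↔ Q) ∨ (Q ∨ (R ∧ R))) = 1 − 0.922 = 0.078
((Q ∧ P) ∧ Q) ∧ ¬((R ↔ Q) ∨ (Q ∨ (R ∧ R))) = min(0.696, 0.078) = 0.078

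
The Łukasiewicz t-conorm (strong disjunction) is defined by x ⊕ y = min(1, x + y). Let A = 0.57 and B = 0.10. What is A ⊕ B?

A ⊕ B = min(1, 0.57 + 0.10) = min(1, 0.67) = 0.67
For comparison, the Gödel t-conorm max(x, y) would give 0.57.

0.67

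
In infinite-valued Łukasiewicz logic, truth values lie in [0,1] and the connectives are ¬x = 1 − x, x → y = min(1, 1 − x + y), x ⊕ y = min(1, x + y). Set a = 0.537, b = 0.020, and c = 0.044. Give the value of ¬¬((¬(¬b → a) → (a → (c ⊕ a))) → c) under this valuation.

¬b = 1 − 0.020 = 0.980
¬b → a = min(1, 1 − 0.980 + 0.537) = min(1, 0.557) = 0.557
¬(¬b → a) = 1 − 0.557 = 0.443
c ⊕ a = min(1, 0.044 + 0.537) = min(1, 0.581) = 0.581
a → (c ⊕ a) = min(1, 1 − 0.537 + 0.581) = min(1, 1.044) = 1.000
¬(¬b → a) → (a → (c ⊕ a)) = min(1, 1 − 0.443 + 1.000) = min(1, 1.557) = 1.000
(¬(¬b → a) → (a → (c ⊕ a))) → c = min(1, 1 − 1.000 + 0.044) = min(1, 0.044) = 0.044
¬((¬(¬b → a) → (a → (c ⊕ a))) → c) = 1 − 0.044 = 0.956
¬¬((¬(¬b → a) → (a → (c ⊕ a))) → c) = 1 − 0.956 = 0.044

0.044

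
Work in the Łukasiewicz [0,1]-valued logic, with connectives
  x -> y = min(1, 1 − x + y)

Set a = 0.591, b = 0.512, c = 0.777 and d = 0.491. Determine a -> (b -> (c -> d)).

c -> d = min(1, 1 − 0.777 + 0.491) = min(1, 0.714) = 0.714
b -> (c -> d) = min(1, 1 − 0.512 + 0.714) = min(1, 1.202) = 1.000
a -> (b -> (c -> d)) = min(1, 1 − 0.591 + 1.000) = min(1, 1.409) = 1.000

1.000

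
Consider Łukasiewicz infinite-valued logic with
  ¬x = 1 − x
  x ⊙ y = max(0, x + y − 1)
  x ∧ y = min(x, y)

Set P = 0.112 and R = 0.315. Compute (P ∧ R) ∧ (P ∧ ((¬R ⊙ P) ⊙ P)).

P ∧ R = min(0.112, 0.315) = 0.112
¬R = 1 − 0.315 = 0.685
¬R ⊙ P = max(0, 0.685 + 0.112 − 1) = max(0, -0.203) = 0.000
(¬R ⊙ P) ⊙ P = max(0, 0.000 + 0.112 − 1) = max(0, -0.888) = 0.000
P ∧ ((¬R ⊙ P) ⊙ P) = min(0.112, 0.000) = 0.000
(P ∧ R) ∧ (P ∧ ((¬R ⊙ P) ⊙ P)) = min(0.112, 0.000) = 0.000

0.000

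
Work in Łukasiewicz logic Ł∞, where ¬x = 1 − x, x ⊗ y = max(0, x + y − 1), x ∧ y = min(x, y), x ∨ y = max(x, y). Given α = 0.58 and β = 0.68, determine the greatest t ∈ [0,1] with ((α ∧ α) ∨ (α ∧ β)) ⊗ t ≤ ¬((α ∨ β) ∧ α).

0.84

α ∧ α = min(0.58, 0.58) = 0.58
α ∧ β = min(0.58, 0.68) = 0.58
(α ∧ α) ∨ (α ∧ β) = max(0.58, 0.58) = 0.58
So the left factor is (α ∧ α) ∨ (α ∧ β) = 0.58.
α ∨ β = max(0.58, 0.68) = 0.68
(α ∨ β) ∧ α = min(0.68, 0.58) = 0.58
¬((α ∨ β) ∧ α) = 1 − 0.58 = 0.42
So the right-hand bound is ¬((α ∨ β) ∧ α) = 0.42.
The residuum of the Łukasiewicz t-norm gives the supremum: min(1, 1 − 0.58 + 0.42).
1 − 0.58 + 0.42 = 0.84, so t = min(1, 0.84) = 0.84.
Check: 0.58 ⊗ 0.84 = max(0, 0.42) = 0.42 ≤ 0.42.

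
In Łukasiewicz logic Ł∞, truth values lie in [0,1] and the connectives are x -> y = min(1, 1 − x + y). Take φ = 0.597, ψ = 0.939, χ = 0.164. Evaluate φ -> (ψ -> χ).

0.628

ψ -> χ = min(1, 1 − 0.939 + 0.164) = min(1, 0.225) = 0.225
φ -> (ψ -> χ) = min(1, 1 − 0.597 + 0.225) = min(1, 0.628) = 0.628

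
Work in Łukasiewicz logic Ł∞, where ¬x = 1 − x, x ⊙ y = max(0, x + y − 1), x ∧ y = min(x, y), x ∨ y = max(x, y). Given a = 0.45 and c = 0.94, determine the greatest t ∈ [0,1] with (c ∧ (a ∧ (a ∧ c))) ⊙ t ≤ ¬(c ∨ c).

0.61

a ∧ c = min(0.45, 0.94) = 0.45
a ∧ (a ∧ c) = min(0.45, 0.45) = 0.45
c ∧ (a ∧ (a ∧ c)) = min(0.94, 0.45) = 0.45
So the left factor is c ∧ (a ∧ (a ∧ c)) = 0.45.
c ∨ c = max(0.94, 0.94) = 0.94
¬(c ∨ c) = 1 − 0.94 = 0.06
So the right-hand bound is ¬(c ∨ c) = 0.06.
The residuum of the Łukasiewicz t-norm gives the supremum: min(1, 1 − 0.45 + 0.06).
1 − 0.45 + 0.06 = 0.61, so t = min(1, 0.61) = 0.61.
Check: 0.45 ⊙ 0.61 = max(0, 0.06) = 0.06 ≤ 0.06.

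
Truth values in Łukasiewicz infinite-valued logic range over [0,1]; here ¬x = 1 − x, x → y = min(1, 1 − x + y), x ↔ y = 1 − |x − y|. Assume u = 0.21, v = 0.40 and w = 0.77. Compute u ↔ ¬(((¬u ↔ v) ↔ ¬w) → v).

¬u = 1 − 0.21 = 0.79
¬u ↔ v = 1 − |0.79 − 0.40| = 1 − 0.39 = 0.61
¬w = 1 − 0.77 = 0.23
(¬u ↔ v) ↔ ¬w = 1 − |0.61 − 0.23| = 1 − 0.38 = 0.62
((¬u ↔ v) ↔ ¬w) → v = min(1, 1 − 0.62 + 0.40) = min(1, 0.78) = 0.78
¬(((¬u ↔ v) ↔ ¬w) → v) = 1 − 0.78 = 0.22
u ↔ ¬(((¬u ↔ v) ↔ ¬w) → v) = 1 − |0.21 − 0.22| = 1 − 0.01 = 0.99

0.99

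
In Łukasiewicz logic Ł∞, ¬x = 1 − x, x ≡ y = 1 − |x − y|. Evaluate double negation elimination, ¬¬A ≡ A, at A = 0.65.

1.00

¬A = 1 − 0.65 = 0.35
¬¬A = 1 − 0.35 = 0.65
¬¬A ≡ A = 1 − |0.65 − 0.65| = 1 − 0.00 = 1.00
(As expected: always 1 in Ł∞ since negation is involutive.)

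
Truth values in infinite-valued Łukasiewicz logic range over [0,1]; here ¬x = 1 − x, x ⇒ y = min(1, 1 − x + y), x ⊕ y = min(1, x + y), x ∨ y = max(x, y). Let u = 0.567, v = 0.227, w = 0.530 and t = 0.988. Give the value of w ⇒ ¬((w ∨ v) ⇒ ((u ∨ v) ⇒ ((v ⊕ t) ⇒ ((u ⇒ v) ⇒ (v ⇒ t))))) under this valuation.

w ∨ v = max(0.530, 0.227) = 0.530
u ∨ v = max(0.567, 0.227) = 0.567
v ⊕ t = min(1, 0.227 + 0.988) = min(1, 1.215) = 1.000
u ⇒ v = min(1, 1 − 0.567 + 0.227) = min(1, 0.660) = 0.660
v ⇒ t = min(1, 1 − 0.227 + 0.988) = min(1, 1.761) = 1.000
(u ⇒ v) ⇒ (v ⇒ t) = min(1, 1 − 0.660 + 1.000) = min(1, 1.340) = 1.000
(v ⊕ t) ⇒ ((u ⇒ v) ⇒ (v ⇒ t)) = min(1, 1 − 1.000 + 1.000) = min(1, 1.000) = 1.000
(u ∨ v) ⇒ ((v ⊕ t) ⇒ ((u ⇒ v) ⇒ (v ⇒ t))) = min(1, 1 − 0.567 + 1.000) = min(1, 1.433) = 1.000
(w ∨ v) ⇒ ((u ∨ v) ⇒ ((v ⊕ t) ⇒ ((u ⇒ v) ⇒ (v ⇒ t)))) = min(1, 1 − 0.530 + 1.000) = min(1, 1.470) = 1.000
¬((w ∨ v) ⇒ ((u ∨ v) ⇒ ((v ⊕ t) ⇒ ((u ⇒ v) ⇒ (v ⇒ t))))) = 1 − 1.000 = 0.000
w ⇒ ¬((w ∨ v) ⇒ ((u ∨ v) ⇒ ((v ⊕ t) ⇒ ((u ⇒ v) ⇒ (v ⇒ t))))) = min(1, 1 − 0.530 + 0.000) = min(1, 0.470) = 0.470

0.470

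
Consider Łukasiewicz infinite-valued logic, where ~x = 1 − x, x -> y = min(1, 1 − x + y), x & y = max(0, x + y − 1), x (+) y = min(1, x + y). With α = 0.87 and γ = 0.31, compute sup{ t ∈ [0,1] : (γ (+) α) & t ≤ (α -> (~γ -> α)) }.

γ (+) α = min(1, 0.31 + 0.87) = min(1, 1.18) = 1.00
So the left factor is γ (+) α = 1.00.
~γ = 1 − 0.31 = 0.69
~γ -> α = min(1, 1 − 0.69 + 0.87) = min(1, 1.18) = 1.00
α -> (~γ -> α) = min(1, 1 − 0.87 + 1.00) = min(1, 1.13) = 1.00
So the right-hand bound is α -> (~γ -> α) = 1.00.
The residuum of the Łukasiewicz t-norm gives the supremum: min(1, 1 − 1.00 + 1.00).
1 − 1.00 + 1.00 = 1.00, so t = min(1, 1.00) = 1.00.
Check: 1.00 & 1.00 = max(0, 1.00) = 1.00 ≤ 1.00.

1.00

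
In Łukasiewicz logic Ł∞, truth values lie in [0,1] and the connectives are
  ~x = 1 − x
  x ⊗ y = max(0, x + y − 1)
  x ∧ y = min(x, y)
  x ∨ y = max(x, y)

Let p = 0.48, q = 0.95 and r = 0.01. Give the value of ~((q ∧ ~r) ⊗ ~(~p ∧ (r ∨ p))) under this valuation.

0.53

~r = 1 − 0.01 = 0.99
q ∧ ~r = min(0.95, 0.99) = 0.95
~p = 1 − 0.48 = 0.52
r ∨ p = max(0.01, 0.48) = 0.48
~p ∧ (r ∨ p) = min(0.52, 0.48) = 0.48
~(~p ∧ (r ∨ p)) = 1 − 0.48 = 0.52
(q ∧ ~r) ⊗ ~(~p ∧ (r ∨ p)) = max(0, 0.95 + 0.52 − 1) = max(0, 0.47) = 0.47
~((q ∧ ~r) ⊗ ~(~p ∧ (r ∨ p))) = 1 − 0.47 = 0.53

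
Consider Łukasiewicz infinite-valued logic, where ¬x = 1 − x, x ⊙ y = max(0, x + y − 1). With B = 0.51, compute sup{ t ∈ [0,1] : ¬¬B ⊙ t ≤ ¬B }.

¬B = 1 − 0.51 = 0.49
¬¬B = 1 − 0.49 = 0.51
So the left factor is ¬¬B = 0.51.
So the right-hand bound is ¬B = 0.49.
The residuum of the Łukasiewicz t-norm gives the supremum: min(1, 1 − 0.51 + 0.49).
1 − 0.51 + 0.49 = 0.98, so t = min(1, 0.98) = 0.98.
Check: 0.51 ⊙ 0.98 = max(0, 0.49) = 0.49 ≤ 0.49.

0.98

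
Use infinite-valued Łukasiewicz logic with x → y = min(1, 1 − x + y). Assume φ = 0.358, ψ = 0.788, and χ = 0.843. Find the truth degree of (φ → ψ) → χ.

0.843

φ → ψ = min(1, 1 − 0.358 + 0.788) = min(1, 1.430) = 1.000
(φ → ψ) → χ = min(1, 1 − 1.000 + 0.843) = min(1, 0.843) = 0.843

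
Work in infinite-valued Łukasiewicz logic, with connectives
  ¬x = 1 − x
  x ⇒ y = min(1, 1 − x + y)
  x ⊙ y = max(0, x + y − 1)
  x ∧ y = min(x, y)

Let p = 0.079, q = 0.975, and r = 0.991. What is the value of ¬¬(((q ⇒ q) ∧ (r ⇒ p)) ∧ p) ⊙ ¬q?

q ⇒ q = min(1, 1 − 0.975 + 0.975) = min(1, 1.000) = 1.000
r ⇒ p = min(1, 1 − 0.991 + 0.079) = min(1, 0.088) = 0.088
(q ⇒ q) ∧ (r ⇒ p) = min(1.000, 0.088) = 0.088
((q ⇒ q) ∧ (r ⇒ p)) ∧ p = min(0.088, 0.079) = 0.079
¬(((q ⇒ q) ∧ (r ⇒ p)) ∧ p) = 1 − 0.079 = 0.921
¬¬(((q ⇒ q) ∧ (r ⇒ p)) ∧ p) = 1 − 0.921 = 0.079
¬q = 1 − 0.975 = 0.025
¬¬(((q ⇒ q) ∧ (r ⇒ p)) ∧ p) ⊙ ¬q = max(0, 0.079 + 0.025 − 1) = max(0, -0.896) = 0.000

0.000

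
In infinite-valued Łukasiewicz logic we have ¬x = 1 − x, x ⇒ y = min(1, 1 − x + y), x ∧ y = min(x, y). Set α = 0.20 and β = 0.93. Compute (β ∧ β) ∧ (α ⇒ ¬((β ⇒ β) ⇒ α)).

0.93

β ∧ β = min(0.93, 0.93) = 0.93
β ⇒ β = min(1, 1 − 0.93 + 0.93) = min(1, 1.00) = 1.00
(β ⇒ β) ⇒ α = min(1, 1 − 1.00 + 0.20) = min(1, 0.20) = 0.20
¬((β ⇒ β) ⇒ α) = 1 − 0.20 = 0.80
α ⇒ ¬((β ⇒ β) ⇒ α) = min(1, 1 − 0.20 + 0.80) = min(1, 1.60) = 1.00
(β ∧ β) ∧ (α ⇒ ¬((β ⇒ β) ⇒ α)) = min(0.93, 1.00) = 0.93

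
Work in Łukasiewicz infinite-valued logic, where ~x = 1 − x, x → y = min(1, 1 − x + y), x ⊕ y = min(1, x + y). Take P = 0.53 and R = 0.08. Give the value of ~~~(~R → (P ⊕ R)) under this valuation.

~R = 1 − 0.08 = 0.92
P ⊕ R = min(1, 0.53 + 0.08) = min(1, 0.61) = 0.61
~R → (P ⊕ R) = min(1, 1 − 0.92 + 0.61) = min(1, 0.69) = 0.69
~(~R → (P ⊕ R)) = 1 − 0.69 = 0.31
~~(~R → (P ⊕ R)) = 1 − 0.31 = 0.69
~~~(~R → (P ⊕ R)) = 1 − 0.69 = 0.31

0.31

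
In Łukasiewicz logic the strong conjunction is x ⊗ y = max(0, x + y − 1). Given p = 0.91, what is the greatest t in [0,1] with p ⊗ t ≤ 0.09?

The residuum of the Łukasiewicz t-norm gives the supremum: min(1, 1 − 0.91 + 0.09).
1 − 0.91 + 0.09 = 0.18, so t = min(1, 0.18) = 0.18.
Check: 0.91 ⊗ 0.18 = max(0, 0.09) = 0.09 ≤ 0.09.

0.18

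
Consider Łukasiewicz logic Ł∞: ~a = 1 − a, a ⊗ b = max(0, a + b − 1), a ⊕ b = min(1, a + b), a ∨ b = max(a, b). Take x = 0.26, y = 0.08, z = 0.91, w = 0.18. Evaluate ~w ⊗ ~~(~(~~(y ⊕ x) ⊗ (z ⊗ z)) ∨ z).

~w = 1 − 0.18 = 0.82
y ⊕ x = min(1, 0.08 + 0.26) = min(1, 0.34) = 0.34
~(y ⊕ x) = 1 − 0.34 = 0.66
~~(y ⊕ x) = 1 − 0.66 = 0.34
z ⊗ z = max(0, 0.91 + 0.91 − 1) = max(0, 0.82) = 0.82
~~(y ⊕ x) ⊗ (z ⊗ z) = max(0, 0.34 + 0.82 − 1) = max(0, 0.16) = 0.16
~(~~(y ⊕ x) ⊗ (z ⊗ z)) = 1 − 0.16 = 0.84
~(~~(y ⊕ x) ⊗ (z ⊗ z)) ∨ z = max(0.84, 0.91) = 0.91
~(~(~~(y ⊕ x) ⊗ (z ⊗ z)) ∨ z) = 1 − 0.91 = 0.09
~~(~(~~(y ⊕ x) ⊗ (z ⊗ z)) ∨ z) = 1 − 0.09 = 0.91
~w ⊗ ~~(~(~~(y ⊕ x) ⊗ (z ⊗ z)) ∨ z) = max(0, 0.82 + 0.91 − 1) = max(0, 0.73) = 0.73

0.73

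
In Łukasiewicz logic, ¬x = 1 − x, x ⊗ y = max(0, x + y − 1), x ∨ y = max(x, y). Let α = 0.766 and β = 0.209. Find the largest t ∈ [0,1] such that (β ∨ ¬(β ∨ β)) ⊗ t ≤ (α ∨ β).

0.975

β ∨ β = max(0.209, 0.209) = 0.209
¬(β ∨ β) = 1 − 0.209 = 0.791
β ∨ ¬(β ∨ β) = max(0.209, 0.791) = 0.791
So the left factor is β ∨ ¬(β ∨ β) = 0.791.
α ∨ β = max(0.766, 0.209) = 0.766
So the right-hand bound is α ∨ β = 0.766.
The residuum of the Łukasiewicz t-norm gives the supremum: min(1, 1 − 0.791 + 0.766).
1 − 0.791 + 0.766 = 0.975, so t = min(1, 0.975) = 0.975.
Check: 0.791 ⊗ 0.975 = max(0, 0.766) = 0.766 ≤ 0.766.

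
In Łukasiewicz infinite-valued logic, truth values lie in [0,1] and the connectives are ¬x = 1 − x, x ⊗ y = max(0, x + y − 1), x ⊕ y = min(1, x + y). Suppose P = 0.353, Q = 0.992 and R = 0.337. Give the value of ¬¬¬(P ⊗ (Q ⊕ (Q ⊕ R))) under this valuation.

0.647

Q ⊕ R = min(1, 0.992 + 0.337) = min(1, 1.329) = 1.000
Q ⊕ (Q ⊕ R) = min(1, 0.992 + 1.000) = min(1, 1.992) = 1.000
P ⊗ (Q ⊕ (Q ⊕ R)) = max(0, 0.353 + 1.000 − 1) = max(0, 0.353) = 0.353
¬(P ⊗ (Q ⊕ (Q ⊕ R))) = 1 − 0.353 = 0.647
¬¬(P ⊗ (Q ⊕ (Q ⊕ R))) = 1 − 0.647 = 0.353
¬¬¬(P ⊗ (Q ⊕ (Q ⊕ R))) = 1 − 0.353 = 0.647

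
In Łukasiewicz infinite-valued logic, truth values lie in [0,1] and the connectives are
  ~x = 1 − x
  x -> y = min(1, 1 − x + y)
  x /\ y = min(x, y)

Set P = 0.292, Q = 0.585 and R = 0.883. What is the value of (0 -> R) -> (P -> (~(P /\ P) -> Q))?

1.000

0 -> R = min(1, 1 − 0.000 + 0.883) = min(1, 1.883) = 1.000
P /\ P = min(0.292, 0.292) = 0.292
~(P /\ P) = 1 − 0.292 = 0.708
~(P /\ P) -> Q = min(1, 1 − 0.708 + 0.585) = min(1, 0.877) = 0.877
P -> (~(P /\ P) -> Q) = min(1, 1 − 0.292 + 0.877) = min(1, 1.585) = 1.000
(0 -> R) -> (P -> (~(P /\ P) -> Q)) = min(1, 1 − 1.000 + 1.000) = min(1, 1.000) = 1.000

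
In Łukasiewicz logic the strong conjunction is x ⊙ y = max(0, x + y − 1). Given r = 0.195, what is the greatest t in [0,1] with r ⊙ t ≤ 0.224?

1.000

The residuum of the Łukasiewicz t-norm gives the supremum: min(1, 1 − 0.195 + 0.224).
1 − 0.195 + 0.224 = 1.029, so t = min(1, 1.029) = 1.000.
Check: 0.195 ⊙ 1.000 = max(0, 0.195) = 0.195 ≤ 0.224.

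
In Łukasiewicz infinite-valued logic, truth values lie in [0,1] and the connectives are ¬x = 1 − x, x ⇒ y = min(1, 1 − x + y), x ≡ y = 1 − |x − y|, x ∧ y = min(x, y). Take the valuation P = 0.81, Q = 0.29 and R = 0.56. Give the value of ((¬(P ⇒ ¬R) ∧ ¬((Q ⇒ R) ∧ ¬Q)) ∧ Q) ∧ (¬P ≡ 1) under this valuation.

¬R = 1 − 0.56 = 0.44
P ⇒ ¬R = min(1, 1 − 0.81 + 0.44) = min(1, 0.63) = 0.63
¬(P ⇒ ¬R) = 1 − 0.63 = 0.37
Q ⇒ R = min(1, 1 − 0.29 + 0.56) = min(1, 1.27) = 1.00
¬Q = 1 − 0.29 = 0.71
(Q ⇒ R) ∧ ¬Q = min(1.00, 0.71) = 0.71
¬((Q ⇒ R) ∧ ¬Q) = 1 − 0.71 = 0.29
¬(P ⇒ ¬R) ∧ ¬((Q ⇒ R) ∧ ¬Q) = min(0.37, 0.29) = 0.29
(¬(P ⇒ ¬R) ∧ ¬((Q ⇒ R) ∧ ¬Q)) ∧ Q = min(0.29, 0.29) = 0.29
¬P = 1 − 0.81 = 0.19
¬P ≡ 1 = 1 − |0.19 − 1.00| = 1 − 0.81 = 0.19
((¬(P ⇒ ¬R) ∧ ¬((Q ⇒ R) ∧ ¬Q)) ∧ Q) ∧ (¬P ≡ 1) = min(0.29, 0.19) = 0.19

0.19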